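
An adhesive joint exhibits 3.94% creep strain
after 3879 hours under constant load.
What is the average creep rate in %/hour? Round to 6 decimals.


Creep rate = strain / time
= 3.94 / 3879
= 0.001016 %/h

0.001016


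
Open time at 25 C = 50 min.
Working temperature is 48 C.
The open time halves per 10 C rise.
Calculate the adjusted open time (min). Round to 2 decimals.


factor = 2^((48 - 25) / 10) = 4.9246
ot = 50 / 4.9246 = 10.15 min

10.15


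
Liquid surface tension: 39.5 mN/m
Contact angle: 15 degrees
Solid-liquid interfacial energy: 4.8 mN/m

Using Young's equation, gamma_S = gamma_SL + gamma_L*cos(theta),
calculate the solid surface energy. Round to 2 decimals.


gamma_S = 4.8 + 39.5 * cos(15)
= 42.95 mN/m

42.95


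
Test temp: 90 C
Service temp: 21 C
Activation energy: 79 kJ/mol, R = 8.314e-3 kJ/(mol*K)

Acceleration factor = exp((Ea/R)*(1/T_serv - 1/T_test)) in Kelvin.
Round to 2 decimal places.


AF = exp((79/0.008314)*(1/294.15 - 1/363.15))
= 463.02

463.02


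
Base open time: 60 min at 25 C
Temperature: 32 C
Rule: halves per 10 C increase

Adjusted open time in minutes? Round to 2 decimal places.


Acceleration = 2^((32-25)/10) = 1.6245
Open time = 60 / 1.6245 = 36.93 min

36.93


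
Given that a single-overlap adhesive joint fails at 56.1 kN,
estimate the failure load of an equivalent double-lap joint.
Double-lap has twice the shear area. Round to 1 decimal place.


Double-lap factor = 2
Expected load = 56.1 * 2 = 112.2 kN

112.2


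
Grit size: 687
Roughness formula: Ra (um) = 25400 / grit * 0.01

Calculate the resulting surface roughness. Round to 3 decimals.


Ra = 25400 / 687 * 0.01
= 0.370 um

0.370


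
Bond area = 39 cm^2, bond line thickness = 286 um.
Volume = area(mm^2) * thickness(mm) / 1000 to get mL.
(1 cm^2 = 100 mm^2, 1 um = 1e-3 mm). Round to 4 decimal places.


area_mm2 = 39 * 100 = 3900
blt_mm = 286 * 1e-3 = 0.286
vol_mm3 = 3900 * 0.286 = 1115.4
vol_mL = 1115.4 / 1000 = 1.1154 mL

1.1154


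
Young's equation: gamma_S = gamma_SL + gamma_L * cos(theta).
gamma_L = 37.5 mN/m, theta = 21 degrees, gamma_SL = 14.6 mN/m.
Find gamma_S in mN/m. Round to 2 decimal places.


cos(21 deg) = 0.933580
gamma_S = 14.6 + 37.5 * 0.933580
= 49.61 mN/m

49.61


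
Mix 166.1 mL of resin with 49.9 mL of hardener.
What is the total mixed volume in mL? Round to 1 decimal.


Total = 166.1 + 49.9 = 216.0 mL

216.0


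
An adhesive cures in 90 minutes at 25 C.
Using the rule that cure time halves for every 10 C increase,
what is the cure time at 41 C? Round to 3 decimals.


Factor = 2^((41 - 25) / 10) = 3.0314
Cure time = 90 / 3.0314
= 29.689 minutes

29.689


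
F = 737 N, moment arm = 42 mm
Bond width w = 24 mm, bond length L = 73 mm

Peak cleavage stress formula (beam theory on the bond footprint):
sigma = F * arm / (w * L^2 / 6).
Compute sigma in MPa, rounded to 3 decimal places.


sigma = (737 * 42) / (24 * 5329 / 6)
= 30954 * 6 / 127896
= 185724 / 127896
= 1.452 MPa

1.452


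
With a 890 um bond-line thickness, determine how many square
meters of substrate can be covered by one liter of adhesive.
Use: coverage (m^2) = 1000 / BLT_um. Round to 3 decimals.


Coverage = 1000 / 890 = 1.124 m^2

1.124


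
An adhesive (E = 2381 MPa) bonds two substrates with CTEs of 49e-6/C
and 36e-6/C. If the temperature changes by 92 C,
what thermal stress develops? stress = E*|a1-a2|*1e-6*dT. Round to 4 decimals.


Stress = 2381 * |49 - 36| * 1e-6 * 92
= 2.8477 MPa

2.8477


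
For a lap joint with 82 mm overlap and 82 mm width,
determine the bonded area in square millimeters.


Area = 82 * 82 = 6724 mm^2

6724


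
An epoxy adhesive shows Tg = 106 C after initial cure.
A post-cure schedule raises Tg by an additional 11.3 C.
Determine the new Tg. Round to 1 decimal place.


New Tg = 106 + 11.3
= 117.3 C

117.3


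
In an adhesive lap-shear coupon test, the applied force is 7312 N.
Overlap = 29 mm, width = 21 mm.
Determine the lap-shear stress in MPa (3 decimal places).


stress = F / (overlap * width)
= 7312 / (29 * 21)
= 12.007 MPa

12.007


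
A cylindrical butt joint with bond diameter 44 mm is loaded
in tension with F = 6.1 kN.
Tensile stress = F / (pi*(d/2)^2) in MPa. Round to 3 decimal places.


Area = pi * (44/2)^2 = 1520.5308 mm^2
Stress = 6.1*1000 / 1520.5308
= 4.012 MPa

4.012


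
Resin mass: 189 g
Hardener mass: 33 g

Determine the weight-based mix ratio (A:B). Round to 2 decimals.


Ratio = 189 / 33 = 5.73

5.73


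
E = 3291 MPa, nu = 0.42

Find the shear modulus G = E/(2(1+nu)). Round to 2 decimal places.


G = 3291 / (2 * 1.42)
= 1158.80 MPa

1158.80


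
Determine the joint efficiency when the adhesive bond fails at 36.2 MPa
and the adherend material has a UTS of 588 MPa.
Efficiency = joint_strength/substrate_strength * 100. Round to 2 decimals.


Joint efficiency = 36.2 / 588 * 100
= 6.16%

6.16


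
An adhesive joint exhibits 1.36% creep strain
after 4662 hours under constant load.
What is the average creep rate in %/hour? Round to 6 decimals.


Creep rate = strain / time
= 1.36 / 4662
= 0.000292 %/h

0.000292


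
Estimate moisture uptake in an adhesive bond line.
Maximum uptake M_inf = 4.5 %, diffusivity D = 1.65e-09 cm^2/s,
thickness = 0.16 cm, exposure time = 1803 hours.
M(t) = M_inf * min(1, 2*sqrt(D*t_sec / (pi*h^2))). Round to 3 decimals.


Convert time: 1803 h = 6490800 s
ratio = min(1, 2*sqrt(1.65e-09*6490800/(pi*0.16^2)))
= 0.729837
M(t) = 4.5 * 0.729837 = 3.284%

3.284


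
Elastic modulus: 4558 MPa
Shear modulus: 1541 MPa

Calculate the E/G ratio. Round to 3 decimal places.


E / G = 4558 / 1541 = 2.958

2.958


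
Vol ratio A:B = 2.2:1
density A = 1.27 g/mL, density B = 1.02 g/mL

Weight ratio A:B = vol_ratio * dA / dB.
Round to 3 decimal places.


Weight ratio = 2.2 * 1.27 / 1.02
= 2.739

2.739


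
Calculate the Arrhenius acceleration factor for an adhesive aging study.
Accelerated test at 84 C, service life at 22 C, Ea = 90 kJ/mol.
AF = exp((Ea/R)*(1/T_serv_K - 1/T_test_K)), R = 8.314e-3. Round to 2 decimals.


T_test = 357.15 K, T_serv = 295.15 K
Ea/R = 90 / 0.008314 = 10825.11
AF = exp(10825.11 * (1/295.15 - 1/357.15))
= 582.27

582.27


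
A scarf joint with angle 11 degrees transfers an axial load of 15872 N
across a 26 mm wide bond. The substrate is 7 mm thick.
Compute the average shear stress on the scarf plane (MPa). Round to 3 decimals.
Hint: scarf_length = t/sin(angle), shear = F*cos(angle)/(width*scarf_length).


scarf_length = 7 / sin(11 deg) = 36.6859 mm
cos(11 deg) = 0.981627
shear stress = 15872 * 0.981627 / (26 * 36.6859)
= 16.334 MPa

16.334


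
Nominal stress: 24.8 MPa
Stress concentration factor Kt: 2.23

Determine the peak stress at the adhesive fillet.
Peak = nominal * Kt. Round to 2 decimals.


Peak stress = 24.8 * 2.23
= 55.30 MPa

55.30


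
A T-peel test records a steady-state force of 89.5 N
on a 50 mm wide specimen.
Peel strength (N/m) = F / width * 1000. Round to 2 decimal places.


Peel strength = 89.5 / 50 * 1000
= 1790.00 N/m

1790.00


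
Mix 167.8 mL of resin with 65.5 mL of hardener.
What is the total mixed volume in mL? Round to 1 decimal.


Total = 167.8 + 65.5 = 233.3 mL

233.3


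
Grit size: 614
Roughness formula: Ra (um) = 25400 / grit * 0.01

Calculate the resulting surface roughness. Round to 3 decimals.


Ra = 25400 / 614 * 0.01
= 0.414 um

0.414


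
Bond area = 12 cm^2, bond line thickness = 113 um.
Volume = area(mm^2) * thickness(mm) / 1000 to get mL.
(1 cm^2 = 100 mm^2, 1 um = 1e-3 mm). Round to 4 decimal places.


area_mm2 = 12 * 100 = 1200
blt_mm = 113 * 1e-3 = 0.113
vol_mm3 = 1200 * 0.113 = 135.6
vol_mL = 135.6 / 1000 = 0.1356 mL

0.1356


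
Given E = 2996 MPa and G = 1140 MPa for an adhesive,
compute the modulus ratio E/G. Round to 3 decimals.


E/G ratio = 2996 / 1140 = 2.628

2.628


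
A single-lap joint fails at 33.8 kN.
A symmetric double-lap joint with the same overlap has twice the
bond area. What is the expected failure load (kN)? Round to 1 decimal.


Double-lap load = 2 * 33.8 = 67.6 kN

67.6


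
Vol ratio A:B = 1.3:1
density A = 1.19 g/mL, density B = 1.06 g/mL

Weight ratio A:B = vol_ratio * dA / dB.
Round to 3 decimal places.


Weight ratio = 1.3 * 1.19 / 1.06
= 1.459

1.459


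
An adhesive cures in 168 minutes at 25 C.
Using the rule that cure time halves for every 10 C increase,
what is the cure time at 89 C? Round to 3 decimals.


Factor = 2^((89 - 25) / 10) = 84.4485
Cure time = 168 / 84.4485
= 1.989 minutes

1.989


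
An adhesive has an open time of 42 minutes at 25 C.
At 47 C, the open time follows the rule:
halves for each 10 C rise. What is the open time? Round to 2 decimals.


Factor = 2^((47-25)/10) = 4.5948
Open time = 42 / 4.5948 = 9.14 min

9.14


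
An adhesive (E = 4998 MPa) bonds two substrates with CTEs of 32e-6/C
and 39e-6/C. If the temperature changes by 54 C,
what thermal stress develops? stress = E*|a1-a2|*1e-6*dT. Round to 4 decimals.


Stress = 4998 * |32 - 39| * 1e-6 * 54
= 1.8892 MPa

1.8892


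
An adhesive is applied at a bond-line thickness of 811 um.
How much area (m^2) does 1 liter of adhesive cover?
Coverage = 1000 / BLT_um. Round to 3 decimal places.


Coverage = 1000 / 811 = 1.233 m^2

1.233


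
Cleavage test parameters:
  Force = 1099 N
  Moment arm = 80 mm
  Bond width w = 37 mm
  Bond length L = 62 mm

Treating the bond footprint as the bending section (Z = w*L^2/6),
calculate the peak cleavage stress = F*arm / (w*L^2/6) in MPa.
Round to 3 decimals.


M = 1099 * 80 = 87920 N*mm
Z = 37 * 62^2 / 6 = 142228 / 6 mm^3
sigma = M / Z = 6 * 87920 / 142228 = 527520 / 142228
= 3.709 MPa

3.709


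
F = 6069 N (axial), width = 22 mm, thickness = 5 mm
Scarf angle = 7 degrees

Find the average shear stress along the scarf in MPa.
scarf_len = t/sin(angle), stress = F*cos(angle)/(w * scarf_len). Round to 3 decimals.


scarf_len = 5/sin(7 deg) = 41.0275
cos(7 deg) = 0.992546
stress = 6069*0.992546/(22*41.0275) = 6.674 MPa

6.674


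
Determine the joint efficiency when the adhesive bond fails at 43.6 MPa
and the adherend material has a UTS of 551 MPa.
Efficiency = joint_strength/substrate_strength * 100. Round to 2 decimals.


Joint efficiency = 43.6 / 551 * 100
= 7.91%

7.91


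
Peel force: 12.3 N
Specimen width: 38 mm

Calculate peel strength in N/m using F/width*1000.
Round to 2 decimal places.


Peel strength = 12.3 / 38 * 1000 = 323.68 N/m

323.68


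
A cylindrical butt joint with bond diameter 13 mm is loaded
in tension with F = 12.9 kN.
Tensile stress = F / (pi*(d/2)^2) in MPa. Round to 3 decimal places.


Area = pi * (13/2)^2 = 132.7323 mm^2
Stress = 12.9*1000 / 132.7323
= 97.188 MPa

97.188


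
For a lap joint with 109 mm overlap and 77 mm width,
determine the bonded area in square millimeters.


Area = 109 * 77 = 8393 mm^2

8393


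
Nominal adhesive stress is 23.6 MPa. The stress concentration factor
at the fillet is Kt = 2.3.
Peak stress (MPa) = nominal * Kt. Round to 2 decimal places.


Peak = 23.6 * 2.3 = 54.28 MPa

54.28


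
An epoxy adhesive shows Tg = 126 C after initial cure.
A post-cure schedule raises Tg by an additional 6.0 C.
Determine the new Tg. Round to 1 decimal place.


New Tg = 126 + 6.0
= 132.0 C

132.0


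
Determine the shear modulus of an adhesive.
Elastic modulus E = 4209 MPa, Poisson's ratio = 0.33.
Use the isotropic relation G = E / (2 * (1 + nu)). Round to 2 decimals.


G = 4209 / (2*(1+0.33)) = 4209 / 2.66
= 1582.33 MPa

1582.33


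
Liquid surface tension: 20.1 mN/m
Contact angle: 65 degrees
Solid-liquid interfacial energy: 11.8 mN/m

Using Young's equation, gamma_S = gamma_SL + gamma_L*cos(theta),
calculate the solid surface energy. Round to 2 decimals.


gamma_S = 11.8 + 20.1 * cos(65)
= 20.29 mN/m

20.29


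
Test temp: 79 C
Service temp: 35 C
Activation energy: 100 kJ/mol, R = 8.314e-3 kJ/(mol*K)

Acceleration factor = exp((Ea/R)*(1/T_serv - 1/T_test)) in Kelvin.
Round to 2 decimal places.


AF = exp((100/0.008314)*(1/308.15 - 1/352.15))
= 131.24

131.24


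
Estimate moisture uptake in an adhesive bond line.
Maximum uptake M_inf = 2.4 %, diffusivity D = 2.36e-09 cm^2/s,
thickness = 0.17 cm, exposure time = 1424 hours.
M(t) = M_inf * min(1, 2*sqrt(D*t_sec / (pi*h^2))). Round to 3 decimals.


Convert time: 1424 h = 5126400 s
ratio = min(1, 2*sqrt(2.36e-09*5126400/(pi*0.17^2)))
= 0.730077
M(t) = 2.4 * 0.730077 = 1.752%

1.752


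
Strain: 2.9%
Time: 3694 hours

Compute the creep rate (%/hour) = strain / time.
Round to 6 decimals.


Creep rate = 2.9 / 3694
= 0.000785 %/h

0.000785


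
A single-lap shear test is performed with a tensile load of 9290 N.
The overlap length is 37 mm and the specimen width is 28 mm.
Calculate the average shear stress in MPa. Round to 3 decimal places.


Shear stress = F / (overlap * width)
= 9290 / (37 * 28)
= 9290 / 1036
= 8.967 MPa

8.967


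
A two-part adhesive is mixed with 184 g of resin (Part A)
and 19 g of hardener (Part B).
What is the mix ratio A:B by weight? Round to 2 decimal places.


Mix ratio = mass_A / mass_B
= 184 / 19
= 9.68

9.68


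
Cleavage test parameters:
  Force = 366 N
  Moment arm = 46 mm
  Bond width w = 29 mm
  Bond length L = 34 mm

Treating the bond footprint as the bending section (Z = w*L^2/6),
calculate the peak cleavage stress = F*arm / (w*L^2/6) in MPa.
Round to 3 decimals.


M = 366 * 46 = 16836 N*mm
Z = 29 * 34^2 / 6 = 33524 / 6 mm^3
sigma = M / Z = 6 * 16836 / 33524 = 101016 / 33524
= 3.013 MPa

3.013


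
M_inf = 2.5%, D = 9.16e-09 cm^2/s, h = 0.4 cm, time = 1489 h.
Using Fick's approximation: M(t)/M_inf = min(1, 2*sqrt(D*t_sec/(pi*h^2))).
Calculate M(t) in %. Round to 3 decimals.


t = 5360400 s
ratio = min(1, 2*sqrt(9.16e-09*5360400/(pi*0.1600)))
= 0.625088
M(t) = 2.5 * 0.625088 = 1.563%

1.563


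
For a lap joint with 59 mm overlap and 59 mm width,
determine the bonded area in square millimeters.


Area = 59 * 59 = 3481 mm^2

3481


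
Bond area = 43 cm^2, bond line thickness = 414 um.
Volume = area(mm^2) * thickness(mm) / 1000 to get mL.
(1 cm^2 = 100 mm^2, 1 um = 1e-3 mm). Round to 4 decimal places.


area_mm2 = 43 * 100 = 4300
blt_mm = 414 * 1e-3 = 0.414
vol_mm3 = 4300 * 0.414 = 1780.2
vol_mL = 1780.2 / 1000 = 1.7802 mL

1.7802


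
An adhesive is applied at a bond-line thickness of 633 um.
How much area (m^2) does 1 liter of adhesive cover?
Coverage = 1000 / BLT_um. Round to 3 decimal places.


Coverage = 1000 / 633 = 1.580 m^2

1.580


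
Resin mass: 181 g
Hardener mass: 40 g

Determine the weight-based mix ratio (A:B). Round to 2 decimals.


Ratio = 181 / 40 = 4.53

4.53


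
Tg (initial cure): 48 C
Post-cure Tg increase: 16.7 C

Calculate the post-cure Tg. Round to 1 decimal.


Post-cure Tg = 48 + 16.7 = 64.7 C

64.7


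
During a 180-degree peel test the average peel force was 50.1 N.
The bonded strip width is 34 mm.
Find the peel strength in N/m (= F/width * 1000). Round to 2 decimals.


Peel strength = F/width * 1000
= 50.1 / 34 * 1000
= 1473.53 N/m

1473.53


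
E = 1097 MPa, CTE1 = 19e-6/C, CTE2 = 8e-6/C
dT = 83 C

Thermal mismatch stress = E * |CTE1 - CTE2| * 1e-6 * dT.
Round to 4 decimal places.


= 1097 * 11e-6 * 83
= 1.0016 MPa

1.0016


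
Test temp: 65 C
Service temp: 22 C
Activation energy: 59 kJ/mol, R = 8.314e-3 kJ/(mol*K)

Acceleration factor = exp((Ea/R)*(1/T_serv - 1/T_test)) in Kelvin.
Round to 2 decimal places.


AF = exp((59/0.008314)*(1/295.15 - 1/338.15))
= 21.27

21.27


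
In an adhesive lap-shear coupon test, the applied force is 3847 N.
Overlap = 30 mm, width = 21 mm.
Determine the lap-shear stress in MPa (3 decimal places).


stress = F / (overlap * width)
= 3847 / (30 * 21)
= 6.106 MPa

6.106


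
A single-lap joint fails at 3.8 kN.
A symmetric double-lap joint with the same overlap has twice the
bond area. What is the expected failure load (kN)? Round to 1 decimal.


Double-lap load = 2 * 3.8 = 7.6 kN

7.6


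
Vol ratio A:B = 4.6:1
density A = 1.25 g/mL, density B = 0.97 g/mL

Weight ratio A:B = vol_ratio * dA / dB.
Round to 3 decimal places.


Weight ratio = 4.6 * 1.25 / 0.97
= 5.928

5.928


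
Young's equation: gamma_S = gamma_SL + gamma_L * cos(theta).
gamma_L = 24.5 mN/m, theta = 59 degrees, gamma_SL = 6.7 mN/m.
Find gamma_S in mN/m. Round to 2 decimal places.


cos(59 deg) = 0.515038
gamma_S = 6.7 + 24.5 * 0.515038
= 19.32 mN/m

19.32


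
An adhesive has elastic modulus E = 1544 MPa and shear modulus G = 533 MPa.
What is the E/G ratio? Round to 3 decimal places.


E/G = 1544 / 533 = 2.897

2.897


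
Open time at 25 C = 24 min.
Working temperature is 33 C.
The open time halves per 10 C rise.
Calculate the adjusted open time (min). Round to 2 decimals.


factor = 2^((33 - 25) / 10) = 1.7411
ot = 24 / 1.7411 = 13.78 min

13.78


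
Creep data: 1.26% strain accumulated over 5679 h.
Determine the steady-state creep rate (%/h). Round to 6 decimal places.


Rate = 1.26 / 5679 = 0.000222 %/h

0.000222


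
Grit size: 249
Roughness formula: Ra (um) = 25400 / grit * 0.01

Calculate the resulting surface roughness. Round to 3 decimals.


Ra = 25400 / 249 * 0.01
= 1.020 um

1.020


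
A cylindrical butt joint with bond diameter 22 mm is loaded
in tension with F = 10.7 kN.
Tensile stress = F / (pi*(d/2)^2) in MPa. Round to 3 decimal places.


Area = pi * (22/2)^2 = 380.1327 mm^2
Stress = 10.7*1000 / 380.1327
= 28.148 MPa

28.148


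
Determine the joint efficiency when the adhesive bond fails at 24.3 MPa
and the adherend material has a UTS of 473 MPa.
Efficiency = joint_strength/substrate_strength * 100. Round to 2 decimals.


Joint efficiency = 24.3 / 473 * 100
= 5.14%

5.14


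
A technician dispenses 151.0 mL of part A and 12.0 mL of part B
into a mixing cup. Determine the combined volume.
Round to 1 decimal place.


Combined volume = 151.0 + 12.0
= 163.0 mL

163.0


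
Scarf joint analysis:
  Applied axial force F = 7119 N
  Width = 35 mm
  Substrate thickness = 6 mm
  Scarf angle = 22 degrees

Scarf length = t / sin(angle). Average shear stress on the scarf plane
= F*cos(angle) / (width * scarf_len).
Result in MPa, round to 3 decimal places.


Scarf length = 6 / sin(22 deg) = 16.0168 mm
cos(22 deg) = 0.927184
Shear = 7119 * 0.927184 / (35 * 16.0168)
= 11.774 MPa

11.774


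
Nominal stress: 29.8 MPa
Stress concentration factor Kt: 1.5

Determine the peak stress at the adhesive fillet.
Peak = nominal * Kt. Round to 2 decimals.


Peak stress = 29.8 * 1.5
= 44.70 MPa

44.70


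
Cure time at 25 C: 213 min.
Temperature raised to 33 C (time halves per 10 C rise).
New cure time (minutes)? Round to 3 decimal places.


Acceleration factor = 2^(8/10) = 1.7411
New time = 213 / 1.7411 = 122.336 min

122.336


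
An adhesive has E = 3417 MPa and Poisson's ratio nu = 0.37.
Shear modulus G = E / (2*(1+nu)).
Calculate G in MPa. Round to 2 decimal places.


G = 3417 / (2*(1+0.37))
= 3417 / 2.74
= 1247.08 MPa

1247.08


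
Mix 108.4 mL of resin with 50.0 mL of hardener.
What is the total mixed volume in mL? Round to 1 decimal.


Total = 108.4 + 50.0 = 158.4 mL

158.4


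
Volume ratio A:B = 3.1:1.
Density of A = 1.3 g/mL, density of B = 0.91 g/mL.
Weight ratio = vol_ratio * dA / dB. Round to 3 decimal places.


Wt ratio = 3.1 * 1.3 / 0.91
= 4.429

4.429


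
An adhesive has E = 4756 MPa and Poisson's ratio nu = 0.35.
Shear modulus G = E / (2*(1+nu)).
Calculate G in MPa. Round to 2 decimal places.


G = 4756 / (2*(1+0.35))
= 4756 / 2.70
= 1761.48 MPa

1761.48


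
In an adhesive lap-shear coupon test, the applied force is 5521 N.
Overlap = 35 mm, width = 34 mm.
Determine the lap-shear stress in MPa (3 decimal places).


stress = F / (overlap * width)
= 5521 / (35 * 34)
= 4.639 MPa

4.639


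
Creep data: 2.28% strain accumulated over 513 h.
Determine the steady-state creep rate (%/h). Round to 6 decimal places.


Rate = 2.28 / 513 = 0.004444 %/h

0.004444


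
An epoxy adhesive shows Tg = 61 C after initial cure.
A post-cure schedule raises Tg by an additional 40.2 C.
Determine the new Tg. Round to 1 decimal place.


New Tg = 61 + 40.2
= 101.2 C

101.2


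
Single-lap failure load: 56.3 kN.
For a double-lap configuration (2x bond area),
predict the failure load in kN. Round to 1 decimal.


Failure load = 56.3 * 2 = 112.6 kN

112.6


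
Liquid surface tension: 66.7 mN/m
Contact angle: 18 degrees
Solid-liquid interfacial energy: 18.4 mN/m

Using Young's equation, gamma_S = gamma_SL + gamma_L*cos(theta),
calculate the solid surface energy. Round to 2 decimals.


gamma_S = 18.4 + 66.7 * cos(18)
= 81.84 mN/m

81.84


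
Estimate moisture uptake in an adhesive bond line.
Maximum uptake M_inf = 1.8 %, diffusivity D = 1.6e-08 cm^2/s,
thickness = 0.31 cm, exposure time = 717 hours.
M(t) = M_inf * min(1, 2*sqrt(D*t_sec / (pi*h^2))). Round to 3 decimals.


Convert time: 717 h = 2581200 s
ratio = min(1, 2*sqrt(1.6e-08*2581200/(pi*0.31^2)))
= 0.739715
M(t) = 1.8 * 0.739715 = 1.331%

1.331


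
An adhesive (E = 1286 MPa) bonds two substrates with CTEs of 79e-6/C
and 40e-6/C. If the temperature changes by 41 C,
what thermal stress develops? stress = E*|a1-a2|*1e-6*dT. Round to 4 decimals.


Stress = 1286 * |79 - 40| * 1e-6 * 41
= 2.0563 MPa

2.0563


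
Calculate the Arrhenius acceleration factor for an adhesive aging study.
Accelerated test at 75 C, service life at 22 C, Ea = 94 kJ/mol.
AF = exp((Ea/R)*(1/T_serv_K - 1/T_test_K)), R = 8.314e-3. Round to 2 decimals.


T_test = 348.15 K, T_serv = 295.15 K
Ea/R = 94 / 0.008314 = 11306.23
AF = exp(11306.23 * (1/295.15 - 1/348.15))
= 340.89

340.89


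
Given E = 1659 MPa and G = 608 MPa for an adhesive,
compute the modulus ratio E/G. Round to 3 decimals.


E/G ratio = 1659 / 608 = 2.729

2.729


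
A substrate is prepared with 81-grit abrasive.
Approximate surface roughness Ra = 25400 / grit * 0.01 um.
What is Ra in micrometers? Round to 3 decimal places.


Ra = 25400 / 81 * 0.01 = 3.136 um

3.136


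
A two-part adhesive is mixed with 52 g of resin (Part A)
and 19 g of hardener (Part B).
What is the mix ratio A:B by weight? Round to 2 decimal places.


Mix ratio = mass_A / mass_B
= 52 / 19
= 2.74

2.74


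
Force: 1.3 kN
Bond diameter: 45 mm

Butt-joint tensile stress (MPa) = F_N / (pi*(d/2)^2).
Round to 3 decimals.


F_N = 1.3 * 1000 = 1300.0 N
A = pi*(22.5)^2 = 1590.4313 mm^2
stress = 1300.0 / 1590.4313 = 0.817 MPa

0.817


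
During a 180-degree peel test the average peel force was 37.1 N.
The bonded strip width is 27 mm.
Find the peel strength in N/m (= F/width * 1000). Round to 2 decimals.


Peel strength = F/width * 1000
= 37.1 / 27 * 1000
= 1374.07 N/m

1374.07


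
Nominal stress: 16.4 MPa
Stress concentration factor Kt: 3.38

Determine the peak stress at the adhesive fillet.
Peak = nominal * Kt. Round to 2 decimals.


Peak stress = 16.4 * 3.38
= 55.43 MPa

55.43


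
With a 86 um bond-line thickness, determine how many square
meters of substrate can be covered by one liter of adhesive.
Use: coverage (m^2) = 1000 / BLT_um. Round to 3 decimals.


Coverage = 1000 / 86 = 11.628 m^2

11.628


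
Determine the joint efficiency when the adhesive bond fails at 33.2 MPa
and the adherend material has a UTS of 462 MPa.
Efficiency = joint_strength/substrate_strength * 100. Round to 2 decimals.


Joint efficiency = 33.2 / 462 * 100
= 7.19%

7.19


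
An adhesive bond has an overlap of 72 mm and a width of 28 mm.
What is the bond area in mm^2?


Bond area = overlap * width
= 72 * 28
= 2016 mm^2

2016


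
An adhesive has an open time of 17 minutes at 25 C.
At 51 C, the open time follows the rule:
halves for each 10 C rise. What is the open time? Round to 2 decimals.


Factor = 2^((51-25)/10) = 6.0629
Open time = 17 / 6.0629 = 2.80 min

2.80


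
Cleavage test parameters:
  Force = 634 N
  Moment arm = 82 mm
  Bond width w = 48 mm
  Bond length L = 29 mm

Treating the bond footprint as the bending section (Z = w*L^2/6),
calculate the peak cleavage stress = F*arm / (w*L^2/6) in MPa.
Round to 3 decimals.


M = 634 * 82 = 51988 N*mm
Z = 48 * 29^2 / 6 = 40368 / 6 mm^3
sigma = M / Z = 6 * 51988 / 40368 = 311928 / 40368
= 7.727 MPa

7.727


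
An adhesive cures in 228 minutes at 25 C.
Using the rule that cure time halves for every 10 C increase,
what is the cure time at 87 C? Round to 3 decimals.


Factor = 2^((87 - 25) / 10) = 73.5167
Cure time = 228 / 73.5167
= 3.101 minutes

3.101


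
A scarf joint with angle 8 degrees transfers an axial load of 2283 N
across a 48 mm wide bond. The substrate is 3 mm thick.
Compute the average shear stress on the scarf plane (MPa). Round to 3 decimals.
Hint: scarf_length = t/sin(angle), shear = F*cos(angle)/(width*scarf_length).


scarf_length = 3 / sin(8 deg) = 21.5559 mm
cos(8 deg) = 0.990268
shear stress = 2283 * 0.990268 / (48 * 21.5559)
= 2.185 MPa

2.185


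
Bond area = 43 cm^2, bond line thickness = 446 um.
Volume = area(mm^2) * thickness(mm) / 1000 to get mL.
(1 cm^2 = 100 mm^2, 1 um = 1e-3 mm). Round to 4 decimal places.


area_mm2 = 43 * 100 = 4300
blt_mm = 446 * 1e-3 = 0.446
vol_mm3 = 4300 * 0.446 = 1917.8
vol_mL = 1917.8 / 1000 = 1.9178 mL

1.9178


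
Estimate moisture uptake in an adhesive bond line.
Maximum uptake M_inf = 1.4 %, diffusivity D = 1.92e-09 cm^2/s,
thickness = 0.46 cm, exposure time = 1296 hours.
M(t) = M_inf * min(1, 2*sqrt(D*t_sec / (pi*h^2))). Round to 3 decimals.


Convert time: 1296 h = 4665600 s
ratio = min(1, 2*sqrt(1.92e-09*4665600/(pi*0.46^2)))
= 0.232168
M(t) = 1.4 * 0.232168 = 0.325%

0.325


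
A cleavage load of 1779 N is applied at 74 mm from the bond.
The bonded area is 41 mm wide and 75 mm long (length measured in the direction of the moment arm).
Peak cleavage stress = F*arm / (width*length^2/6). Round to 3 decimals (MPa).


Moment = 1779 * 74 = 131646 N*mm
Section modulus = 41 * 5625 / 6 = 230625 / 6 mm^3
Stress = 131646 / (230625 / 6) = 789876 / 230625
= 3.425 MPa

3.425


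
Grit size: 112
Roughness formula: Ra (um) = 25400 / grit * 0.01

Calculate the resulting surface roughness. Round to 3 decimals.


Ra = 25400 / 112 * 0.01
= 2.268 um

2.268


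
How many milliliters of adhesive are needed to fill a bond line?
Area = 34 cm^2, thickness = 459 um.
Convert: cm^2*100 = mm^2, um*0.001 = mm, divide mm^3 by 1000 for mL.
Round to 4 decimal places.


= (34 * 100) * (459 * 0.001) / 1000
= 1.5606 mL

1.5606


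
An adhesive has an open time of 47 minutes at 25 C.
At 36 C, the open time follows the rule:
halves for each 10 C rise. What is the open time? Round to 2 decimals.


Factor = 2^((36-25)/10) = 2.1435
Open time = 47 / 2.1435 = 21.93 min

21.93


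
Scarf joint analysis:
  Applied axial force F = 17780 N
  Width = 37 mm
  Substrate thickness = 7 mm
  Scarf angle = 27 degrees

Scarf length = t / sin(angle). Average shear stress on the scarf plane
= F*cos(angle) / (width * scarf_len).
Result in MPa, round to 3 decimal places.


Scarf length = 7 / sin(27 deg) = 15.4188 mm
cos(27 deg) = 0.891007
Shear = 17780 * 0.891007 / (37 * 15.4188)
= 27.769 MPa

27.769


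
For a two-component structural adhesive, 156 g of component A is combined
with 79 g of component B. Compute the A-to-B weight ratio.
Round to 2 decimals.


Weight ratio A:B = 156 / 79
= 1.97

1.97


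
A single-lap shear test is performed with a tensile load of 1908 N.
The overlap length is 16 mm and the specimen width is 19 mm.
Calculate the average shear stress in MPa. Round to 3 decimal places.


Shear stress = F / (overlap * width)
= 1908 / (16 * 19)
= 1908 / 304
= 6.276 MPa

6.276


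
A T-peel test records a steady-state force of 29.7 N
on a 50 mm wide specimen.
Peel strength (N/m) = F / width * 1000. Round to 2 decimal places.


Peel strength = 29.7 / 50 * 1000
= 594.00 N/m

594.00


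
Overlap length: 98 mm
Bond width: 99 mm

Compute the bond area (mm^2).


Bond area = 98 * 99 = 9702 mm^2

9702


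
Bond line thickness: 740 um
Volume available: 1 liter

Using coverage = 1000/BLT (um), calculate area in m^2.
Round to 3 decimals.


1 L = 1e6 mm^3, thickness = 740 um = 0.74 mm
Area = 1e6 / 0.74 mm^2 = (1e6 / 0.74) / 1e6 m^2 = 1000 / 740 m^2
= 1.351 m^2

1.351


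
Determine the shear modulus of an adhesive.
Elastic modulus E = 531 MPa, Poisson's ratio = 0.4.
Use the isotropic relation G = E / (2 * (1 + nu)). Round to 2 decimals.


G = 531 / (2*(1+0.4)) = 531 / 2.80
= 189.64 MPa

189.64


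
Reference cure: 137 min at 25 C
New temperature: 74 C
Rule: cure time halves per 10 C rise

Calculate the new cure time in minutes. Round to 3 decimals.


factor = 2^((74-25)/10) = 29.8571
t_new = 137 / 29.8571 = 4.589 min

4.589


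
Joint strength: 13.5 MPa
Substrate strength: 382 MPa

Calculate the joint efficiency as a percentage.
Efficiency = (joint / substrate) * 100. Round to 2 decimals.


Efficiency = (13.5 / 382) * 100 = 3.53%

3.53


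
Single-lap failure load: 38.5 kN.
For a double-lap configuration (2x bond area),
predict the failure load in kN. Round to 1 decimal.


Failure load = 38.5 * 2 = 77.0 kN

77.0


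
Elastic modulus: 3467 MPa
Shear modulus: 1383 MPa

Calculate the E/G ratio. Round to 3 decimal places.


E / G = 3467 / 1383 = 2.507

2.507


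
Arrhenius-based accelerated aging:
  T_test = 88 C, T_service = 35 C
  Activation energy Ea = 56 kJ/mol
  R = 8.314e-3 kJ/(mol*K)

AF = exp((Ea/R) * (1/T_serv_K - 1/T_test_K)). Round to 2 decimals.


T_test_K = 361.15, T_serv_K = 308.15
AF = exp((56/8.314e-3) * (1/308.15 - 1/361.15))
= 24.72

24.72


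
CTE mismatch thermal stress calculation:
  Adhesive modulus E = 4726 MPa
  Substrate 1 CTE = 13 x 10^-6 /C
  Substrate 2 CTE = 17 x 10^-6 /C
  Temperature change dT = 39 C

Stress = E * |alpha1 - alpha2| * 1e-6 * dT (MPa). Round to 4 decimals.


delta_alpha = |13 - 17| = 4 x 10^-6/C
Stress = 4726 * 4e-6 * 39
= 0.7373 MPa

0.7373


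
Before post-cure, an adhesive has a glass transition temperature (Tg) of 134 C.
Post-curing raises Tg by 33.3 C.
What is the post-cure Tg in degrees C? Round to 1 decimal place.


Tg_post = Tg_base + delta_Tg
= 134 + 33.3
= 167.3 C

167.3


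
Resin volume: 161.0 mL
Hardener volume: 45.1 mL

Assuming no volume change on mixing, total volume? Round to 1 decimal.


V_total = 161.0 + 45.1 = 206.1 mL

206.1


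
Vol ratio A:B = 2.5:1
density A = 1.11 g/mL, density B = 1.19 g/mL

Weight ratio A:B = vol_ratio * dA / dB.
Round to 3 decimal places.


Weight ratio = 2.5 * 1.11 / 1.19
= 2.332

2.332


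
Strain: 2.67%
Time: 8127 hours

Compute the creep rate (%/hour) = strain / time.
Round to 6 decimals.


Creep rate = 2.67 / 8127
= 0.000329 %/h

0.000329


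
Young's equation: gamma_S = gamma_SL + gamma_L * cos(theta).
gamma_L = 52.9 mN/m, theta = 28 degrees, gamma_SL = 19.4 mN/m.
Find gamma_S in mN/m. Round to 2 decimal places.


cos(28 deg) = 0.882948
gamma_S = 19.4 + 52.9 * 0.882948
= 66.11 mN/m

66.11


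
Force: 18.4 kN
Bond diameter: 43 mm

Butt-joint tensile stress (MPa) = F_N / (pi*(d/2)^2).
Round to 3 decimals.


F_N = 18.4 * 1000 = 18400.0 N
A = pi*(21.5)^2 = 1452.2012 mm^2
stress = 18400.0 / 1452.2012 = 12.670 MPa

12.670


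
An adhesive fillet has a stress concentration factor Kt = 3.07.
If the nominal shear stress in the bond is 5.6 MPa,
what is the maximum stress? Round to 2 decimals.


Max stress = 5.6 * 3.07 = 17.19 MPa

17.19


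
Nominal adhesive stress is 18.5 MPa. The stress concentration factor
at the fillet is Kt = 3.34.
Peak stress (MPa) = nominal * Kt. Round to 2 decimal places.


Peak = 18.5 * 3.34 = 61.79 MPa

61.79


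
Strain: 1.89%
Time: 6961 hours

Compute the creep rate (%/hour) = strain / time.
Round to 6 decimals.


Creep rate = 1.89 / 6961
= 0.000272 %/h

0.000272


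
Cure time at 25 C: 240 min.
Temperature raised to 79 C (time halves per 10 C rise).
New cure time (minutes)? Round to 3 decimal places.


Acceleration factor = 2^(54/10) = 42.2243
New time = 240 / 42.2243 = 5.684 min

5.684


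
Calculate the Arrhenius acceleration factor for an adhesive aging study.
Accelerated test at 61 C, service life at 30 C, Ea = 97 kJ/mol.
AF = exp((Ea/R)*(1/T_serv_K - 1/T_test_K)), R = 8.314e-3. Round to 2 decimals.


T_test = 334.15 K, T_serv = 303.15 K
Ea/R = 97 / 0.008314 = 11667.07
AF = exp(11667.07 * (1/303.15 - 1/334.15))
= 35.53

35.53


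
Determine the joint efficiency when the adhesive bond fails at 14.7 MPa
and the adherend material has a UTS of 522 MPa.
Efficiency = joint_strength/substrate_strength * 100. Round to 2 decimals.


Joint efficiency = 14.7 / 522 * 100
= 2.82%

2.82


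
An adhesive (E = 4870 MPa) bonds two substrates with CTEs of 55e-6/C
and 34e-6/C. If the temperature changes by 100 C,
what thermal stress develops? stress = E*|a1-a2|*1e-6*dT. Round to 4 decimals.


Stress = 4870 * |55 - 34| * 1e-6 * 100
= 10.2270 MPa

10.2270


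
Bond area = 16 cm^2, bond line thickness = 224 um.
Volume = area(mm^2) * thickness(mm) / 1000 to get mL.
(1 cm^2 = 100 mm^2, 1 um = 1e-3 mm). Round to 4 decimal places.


area_mm2 = 16 * 100 = 1600
blt_mm = 224 * 1e-3 = 0.224
vol_mm3 = 1600 * 0.224 = 358.4
vol_mL = 358.4 / 1000 = 0.3584 mL

0.3584


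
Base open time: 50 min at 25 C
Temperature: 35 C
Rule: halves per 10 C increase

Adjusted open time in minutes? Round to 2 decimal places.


Acceleration = 2^((35-25)/10) = 2.0000
Open time = 50 / 2.0000 = 25.00 min

25.00


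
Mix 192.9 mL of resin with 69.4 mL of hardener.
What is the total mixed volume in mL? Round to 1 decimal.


Total = 192.9 + 69.4 = 262.3 mL

262.3


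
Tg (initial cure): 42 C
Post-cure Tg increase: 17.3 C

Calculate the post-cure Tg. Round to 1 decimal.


Post-cure Tg = 42 + 17.3 = 59.3 C

59.3


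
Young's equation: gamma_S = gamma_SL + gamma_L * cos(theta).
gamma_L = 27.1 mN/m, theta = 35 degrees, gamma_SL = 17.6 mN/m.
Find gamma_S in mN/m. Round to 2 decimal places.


cos(35 deg) = 0.819152
gamma_S = 17.6 + 27.1 * 0.819152
= 39.80 mN/m

39.80


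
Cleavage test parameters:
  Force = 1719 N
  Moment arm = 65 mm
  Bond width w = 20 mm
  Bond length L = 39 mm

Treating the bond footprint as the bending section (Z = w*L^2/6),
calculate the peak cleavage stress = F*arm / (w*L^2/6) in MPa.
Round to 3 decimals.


M = 1719 * 65 = 111735 N*mm
Z = 20 * 39^2 / 6 = 30420 / 6 mm^3
sigma = M / Z = 6 * 111735 / 30420 = 670410 / 30420
= 22.038 MPa

22.038


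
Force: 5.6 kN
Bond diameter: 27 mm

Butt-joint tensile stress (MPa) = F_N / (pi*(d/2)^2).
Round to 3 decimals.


F_N = 5.6 * 1000 = 5600.0 N
A = pi*(13.5)^2 = 572.5553 mm^2
stress = 5600.0 / 572.5553 = 9.781 MPa

9.781


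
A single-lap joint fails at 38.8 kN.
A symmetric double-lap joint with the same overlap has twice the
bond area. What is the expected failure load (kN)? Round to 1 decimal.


Double-lap load = 2 * 38.8 = 77.6 kN

77.6


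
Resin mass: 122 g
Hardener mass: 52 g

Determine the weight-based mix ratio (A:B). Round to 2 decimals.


Ratio = 122 / 52 = 2.35

2.35


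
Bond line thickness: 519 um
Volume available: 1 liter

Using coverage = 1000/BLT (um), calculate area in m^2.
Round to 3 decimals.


1 L = 1e6 mm^3, thickness = 519 um = 0.519 mm
Area = 1e6 / 0.519 mm^2 = (1e6 / 0.519) / 1e6 m^2 = 1000 / 519 m^2
= 1.927 m^2

1.927


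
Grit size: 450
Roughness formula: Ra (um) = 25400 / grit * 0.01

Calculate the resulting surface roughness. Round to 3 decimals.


Ra = 25400 / 450 * 0.01
= 0.564 um

0.564


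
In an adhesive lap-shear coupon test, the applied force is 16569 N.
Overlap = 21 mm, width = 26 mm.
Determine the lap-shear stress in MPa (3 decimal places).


stress = F / (overlap * width)
= 16569 / (21 * 26)
= 30.346 MPa

30.346


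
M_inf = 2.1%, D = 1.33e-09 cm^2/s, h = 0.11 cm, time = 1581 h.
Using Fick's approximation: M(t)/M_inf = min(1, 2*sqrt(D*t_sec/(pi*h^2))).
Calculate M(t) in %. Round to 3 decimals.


t = 5691600 s
ratio = min(1, 2*sqrt(1.33e-09*5691600/(pi*0.0121)))
= 0.892494
M(t) = 2.1 * 0.892494 = 1.874%

1.874


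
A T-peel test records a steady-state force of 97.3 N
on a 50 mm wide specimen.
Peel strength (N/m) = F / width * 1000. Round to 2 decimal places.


Peel strength = 97.3 / 50 * 1000
= 1946.00 N/m

1946.00


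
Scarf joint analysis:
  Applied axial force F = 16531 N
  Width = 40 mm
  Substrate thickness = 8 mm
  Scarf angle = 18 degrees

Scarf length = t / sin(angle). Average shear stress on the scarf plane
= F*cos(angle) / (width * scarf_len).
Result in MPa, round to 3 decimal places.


Scarf length = 8 / sin(18 deg) = 25.8885 mm
cos(18 deg) = 0.951057
Shear = 16531 * 0.951057 / (40 * 25.8885)
= 15.182 MPa

15.182


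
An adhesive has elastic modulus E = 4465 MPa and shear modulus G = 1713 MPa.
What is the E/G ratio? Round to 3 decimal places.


E/G = 4465 / 1713 = 2.607

2.607


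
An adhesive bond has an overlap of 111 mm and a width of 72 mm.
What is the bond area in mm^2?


Bond area = overlap * width
= 111 * 72
= 7992 mm^2

7992


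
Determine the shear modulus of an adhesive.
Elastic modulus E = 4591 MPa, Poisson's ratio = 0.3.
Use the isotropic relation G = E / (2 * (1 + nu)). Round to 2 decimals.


G = 4591 / (2*(1+0.3)) = 4591 / 2.60
= 1765.77 MPa

1765.77


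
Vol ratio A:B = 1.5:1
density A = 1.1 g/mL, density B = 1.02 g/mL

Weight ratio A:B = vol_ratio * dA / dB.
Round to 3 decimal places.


Weight ratio = 1.5 * 1.1 / 1.02
= 1.618

1.618


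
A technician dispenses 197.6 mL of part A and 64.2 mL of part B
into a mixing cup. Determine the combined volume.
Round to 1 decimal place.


Combined volume = 197.6 + 64.2
= 261.8 mL

261.8


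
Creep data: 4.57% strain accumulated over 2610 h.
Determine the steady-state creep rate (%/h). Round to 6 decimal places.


Rate = 4.57 / 2610 = 0.001751 %/h

0.001751


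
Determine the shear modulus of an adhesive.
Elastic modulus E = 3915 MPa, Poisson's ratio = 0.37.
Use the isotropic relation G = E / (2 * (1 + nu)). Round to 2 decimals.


G = 3915 / (2*(1+0.37)) = 3915 / 2.74
= 1428.83 MPa

1428.83


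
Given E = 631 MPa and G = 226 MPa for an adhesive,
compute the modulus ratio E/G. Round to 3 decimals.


E/G ratio = 631 / 226 = 2.792

2.792


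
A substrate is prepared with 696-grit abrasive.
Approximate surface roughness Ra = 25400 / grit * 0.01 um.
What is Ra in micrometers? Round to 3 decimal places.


Ra = 25400 / 696 * 0.01 = 0.365 um

0.365


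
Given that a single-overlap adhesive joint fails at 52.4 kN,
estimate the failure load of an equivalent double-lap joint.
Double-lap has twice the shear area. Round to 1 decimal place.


Double-lap factor = 2
Expected load = 52.4 * 2 = 104.8 kN

104.8


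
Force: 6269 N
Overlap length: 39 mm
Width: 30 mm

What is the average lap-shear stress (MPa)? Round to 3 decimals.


Average shear stress = F / (overlap * width)
= 6269 / (39 * 30)
= 5.358 MPa

5.358


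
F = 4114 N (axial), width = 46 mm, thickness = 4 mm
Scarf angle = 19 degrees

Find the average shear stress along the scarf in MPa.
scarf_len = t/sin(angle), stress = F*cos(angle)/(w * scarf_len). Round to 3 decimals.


scarf_len = 4/sin(19 deg) = 12.2862
cos(19 deg) = 0.945519
stress = 4114*0.945519/(46*12.2862) = 6.883 MPa

6.883


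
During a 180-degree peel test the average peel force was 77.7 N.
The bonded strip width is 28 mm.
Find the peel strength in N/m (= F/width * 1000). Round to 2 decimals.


Peel strength = F/width * 1000
= 77.7 / 28 * 1000
= 2775.00 N/m

2775.00


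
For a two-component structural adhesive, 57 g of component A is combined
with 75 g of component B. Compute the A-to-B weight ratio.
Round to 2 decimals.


Weight ratio A:B = 57 / 75
= 0.76

0.76
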